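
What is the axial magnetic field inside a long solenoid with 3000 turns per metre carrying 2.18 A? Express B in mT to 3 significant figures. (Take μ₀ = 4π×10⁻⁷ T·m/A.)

Inside a long solenoid, B = μ₀nI with n = 3000 turns/m.
B = 4π×10⁻⁷ × 3000 × 2.18 = 8.22×10⁻³ T.

B ≈ 8.22 mT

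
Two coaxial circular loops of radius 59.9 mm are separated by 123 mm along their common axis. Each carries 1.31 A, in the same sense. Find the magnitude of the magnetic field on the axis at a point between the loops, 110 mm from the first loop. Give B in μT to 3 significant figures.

Each loop contributes B = μ₀IR²/[2(R²+z²)^(3/2)] on the axis, with z measured from that loop.
Loop 1 (z = 0.11 m): B₁ = 1.50×10⁻⁶ T. Loop 2 (z = 0.013 m): B₂ = 1.28×10⁻⁵ T.
The fields add: B = B₁ + B₂ = 1.43×10⁻⁵ T.

B ≈ 14.3 μT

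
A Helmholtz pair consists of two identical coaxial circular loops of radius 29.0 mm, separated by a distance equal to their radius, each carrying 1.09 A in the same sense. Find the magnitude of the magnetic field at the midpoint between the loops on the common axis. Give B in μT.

Each loop contributes B = μ₀IR²/[2(R²+z²)^(3/2)] on the axis, with z measured from that loop.
Loop 1 (z = 0.0145 m): B₁ = 1.69×10⁻⁵ T. Loop 2 (z = 0.0145 m): B₂ = 1.69×10⁻⁵ T.
The fields add: B = B₁ + B₂ = 3.38×10⁻⁵ T.

B ≈ 33.8 μT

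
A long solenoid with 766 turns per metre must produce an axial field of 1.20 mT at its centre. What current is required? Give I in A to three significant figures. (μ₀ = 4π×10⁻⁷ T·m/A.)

I ≈ 1.25 A

Inside a long solenoid B = μ₀nI with n = 766 m⁻¹, so I = B/(μ₀n).
I = 1.20×10⁻³ / (4π×10⁻⁷ × 766) = 1.25 A.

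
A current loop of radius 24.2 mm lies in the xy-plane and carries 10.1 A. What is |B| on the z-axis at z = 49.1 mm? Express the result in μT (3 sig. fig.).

B ≈ 22.7 μT

On the axis of a circular loop, B = μ₀IR² / [2(R²+z²)^(3/2)].
R² + z² = (0.0242)² + (0.0491)² = 0.002996 m², and (R²+z²)^(3/2) = 1.64×10⁻⁴ m³.
B = (4π×10⁻⁷ × 10.1 × 0.0005856) / (2 × 1.64×10⁻⁴) = 2.27×10⁻⁵ T.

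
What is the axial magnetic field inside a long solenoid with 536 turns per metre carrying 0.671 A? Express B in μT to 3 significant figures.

B ≈ 452 μT

Inside a long solenoid, B = μ₀nI with n = 536 turns/m.
B = 4π×10⁻⁷ × 536 × 0.671 = 4.52×10⁻⁴ T.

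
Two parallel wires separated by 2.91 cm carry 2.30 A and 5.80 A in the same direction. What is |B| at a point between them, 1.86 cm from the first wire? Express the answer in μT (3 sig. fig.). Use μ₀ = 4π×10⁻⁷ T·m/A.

B ≈ 85.7 μT

Each long wire gives B = μ₀I/(2πd). Distances are d₁ = 0.0186 m and d₂ = 0.0105 m.
B₁ = 2.47×10⁻⁵ T, B₂ = 1.10×10⁻⁴ T.
Between parallel currents the two contributions point in opposite directions, so they subtract. B = |B₁ − B₂| = |2.47×10⁻⁵ − 1.10×10⁻⁴| = 8.57×10⁻⁵ T.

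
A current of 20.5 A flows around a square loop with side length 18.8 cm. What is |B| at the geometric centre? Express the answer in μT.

Each side is a finite straight segment at perpendicular distance d = a/(2 tan(π/4)) = 0.094 m from the centre, with end-angles ±π/4.
One side contributes B₁ = (μ₀I/4πd)·2 sin(π/4) = 3.08×10⁻⁵ T.
All 4 sides add in the same direction: B = 4 × 3.08×10⁻⁵ = 1.23×10⁻⁴ T.

B ≈ 123 μT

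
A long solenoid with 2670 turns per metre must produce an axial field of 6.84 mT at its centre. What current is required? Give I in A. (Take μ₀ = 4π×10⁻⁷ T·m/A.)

Inside a long solenoid B = μ₀nI with n = 2670 m⁻¹, so I = B/(μ₀n).
I = 6.84×10⁻³ / (4π×10⁻⁷ × 2670) = 2.04 A.

I ≈ 2.04 A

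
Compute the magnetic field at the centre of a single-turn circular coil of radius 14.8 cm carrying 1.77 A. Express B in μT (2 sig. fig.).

B ≈ 7.5 μT

At the centre of a circular loop the Biot–Savart law gives B = μ₀I/(2R).
B = (4π×10⁻⁷ × 1.77) / (2 × 0.148) = 7.51×10⁻⁶ T.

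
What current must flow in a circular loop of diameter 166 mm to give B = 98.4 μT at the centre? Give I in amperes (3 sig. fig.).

I ≈ 13.0 A

At the centre of a circular loop B = μ₀I/(2R), so I = 2RB/μ₀.
With R = 0.083 m, I = 2 × 0.083 × 9.84×10⁻⁵ / (4π×10⁻⁷) = 13.0 A.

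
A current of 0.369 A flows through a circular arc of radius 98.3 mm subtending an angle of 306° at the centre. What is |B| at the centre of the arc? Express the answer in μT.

B ≈ 2.00 μT

The Biot–Savart field of a circular arc at its centre is B = μ₀Iφ/(4πR), with φ = 5.341 rad.
B = (4π×10⁻⁷ × 0.369 × 5.341) / (4π × 0.0983) = 2.00×10⁻⁶ T.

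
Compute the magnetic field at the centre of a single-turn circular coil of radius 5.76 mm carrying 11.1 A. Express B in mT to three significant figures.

B ≈ 1.21 mT

At the centre of a circular loop the Biot–Savart law gives B = μ₀I/(2R).
B = (4π×10⁻⁷ × 11.1) / (2 × 0.00576) = 1.21×10⁻³ T.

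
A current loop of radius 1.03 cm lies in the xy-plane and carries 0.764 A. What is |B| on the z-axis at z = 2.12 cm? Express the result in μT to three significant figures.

B ≈ 3.89 μT

On the axis of a circular loop, B = μ₀IR² / [2(R²+z²)^(3/2)].
R² + z² = (0.0103)² + (0.0212)² = 0.0005555 m², and (R²+z²)^(3/2) = 1.31×10⁻⁵ m³.
B = (4π×10⁻⁷ × 0.764 × 0.0001061) / (2 × 1.31×10⁻⁵) = 3.89×10⁻⁶ T.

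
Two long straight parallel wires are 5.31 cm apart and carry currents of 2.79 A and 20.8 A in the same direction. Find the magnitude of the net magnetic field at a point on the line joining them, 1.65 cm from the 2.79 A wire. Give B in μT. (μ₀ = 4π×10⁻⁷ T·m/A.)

B ≈ 79.8 μT

Each long wire gives B = μ₀I/(2πd). Distances are d₁ = 0.0165 m and d₂ = 0.0366 m.
B₁ = 3.38×10⁻⁵ T, B₂ = 1.14×10⁻⁴ T.
Between parallel currents the two contributions point in opposite directions, so they subtract. B = |B₁ − B₂| = |3.38×10⁻⁵ − 1.14×10⁻⁴| = 7.98×10⁻⁵ T.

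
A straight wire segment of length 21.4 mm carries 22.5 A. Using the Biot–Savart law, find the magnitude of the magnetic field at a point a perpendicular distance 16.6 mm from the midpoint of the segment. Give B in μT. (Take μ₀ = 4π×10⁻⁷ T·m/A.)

For a finite straight segment, B = (μ₀I/4πd)(sinθ₁ + sinθ₂), where θ₁, θ₂ are the angles from the perpendicular to each end.
The perpendicular from the point meets the wire at its midpoint, so each end is L/2 = 0.0107 m away along the wire.
sinθ₁ = 0.0107/√(0.0107²+0.0166²) = 0.5418; sinθ₂ = 0.0107/√(0.0107²+0.0166²) = 0.5418.
B = (4π×10⁻⁷ × 22.5) / (4π × 0.0166) × (0.5418 + 0.5418) = 1.47×10⁻⁴ T.

B ≈ 147 μT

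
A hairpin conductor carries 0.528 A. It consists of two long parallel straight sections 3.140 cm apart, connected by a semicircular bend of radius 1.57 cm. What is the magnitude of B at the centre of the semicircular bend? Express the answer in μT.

B ≈ 17.3 μT

The semicircular arc contributes B_arc = μ₀I·π/(4πR) = μ₀I/(4R) = 1.06×10⁻⁵ T.
Each semi-infinite lead is at perpendicular distance R = 0.0157 m from the centre, with the perpendicular foot at its near end, so it contributes μ₀I/(4πR); both point the same way, together 6.73×10⁻⁶ T.
Arc and leads all point the same direction: B = 1.06×10⁻⁵ + 6.73×10⁻⁶ = 1.73×10⁻⁵ T.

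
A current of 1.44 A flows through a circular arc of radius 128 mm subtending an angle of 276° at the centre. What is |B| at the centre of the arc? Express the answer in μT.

B ≈ 5.42 μT

The Biot–Savart field of a circular arc at its centre is B = μ₀Iφ/(4πR), with φ = 4.817 rad.
B = (4π×10⁻⁷ × 1.44 × 4.817) / (4π × 0.128) = 5.42×10⁻⁶ T.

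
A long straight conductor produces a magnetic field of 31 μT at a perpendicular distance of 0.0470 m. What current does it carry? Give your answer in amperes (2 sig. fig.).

I ≈ 7.3 A

For a long straight wire B = μ₀I/(2πd), so I = 2πdB/μ₀.
I = 2π × 0.047 × 3.10×10⁻⁵ / (4π×10⁻⁷) = 7.29 A.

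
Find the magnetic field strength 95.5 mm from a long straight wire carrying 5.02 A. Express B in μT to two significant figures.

For an infinitely long straight wire, B = μ₀I/(2πd).
B = (4π×10⁻⁷ × 5.02) / (2π × 0.0955) = 1.05×10⁻⁵ T.

B ≈ 11 μT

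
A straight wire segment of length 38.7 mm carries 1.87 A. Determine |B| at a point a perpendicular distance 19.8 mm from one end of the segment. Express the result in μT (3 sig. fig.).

B ≈ 8.41 μT

For a finite straight segment, B = (μ₀I/4πd)(sinθ₁ + sinθ₂), where θ₁, θ₂ are the angles from the perpendicular to each end.
The perpendicular foot is at one end, so the two end-offsets along the wire are 0 and L = 0.0387 m.
sinθ₁ = 0/√(0²+0.0198²) = 0.0000; sinθ₂ = 0.0387/√(0.0387²+0.0198²) = 0.8902.
B = (4π×10⁻⁷ × 1.87) / (4π × 0.0198) × (0.0000 + 0.8902) = 8.41×10⁻⁶ T.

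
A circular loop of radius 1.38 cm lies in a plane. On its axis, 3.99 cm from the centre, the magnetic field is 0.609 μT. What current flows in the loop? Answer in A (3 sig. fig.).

I ≈ 0.383 A

On the axis of a loop, B = μ₀IR²/[2(R²+z²)^(3/2)], so I = 2B(R²+z²)^(3/2)/(μ₀R²).
R² + z² = 0.0001904 + 0.001592 = 0.001782 m²; raised to 3/2 gives 7.53×10⁻⁵ m³.
I = 2 × 6.09×10⁻⁷ × 7.53×10⁻⁵ / (1.26×10⁻⁶ × 0.0001904) = 0.383 A.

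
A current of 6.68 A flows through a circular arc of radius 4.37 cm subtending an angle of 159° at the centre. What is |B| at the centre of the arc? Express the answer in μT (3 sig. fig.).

B ≈ 42.4 μT

The Biot–Savart field of a circular arc at its centre is B = μ₀Iφ/(4πR), with φ = 2.775 rad.
B = (4π×10⁻⁷ × 6.68 × 2.775) / (4π × 0.0437) = 4.24×10⁻⁵ T.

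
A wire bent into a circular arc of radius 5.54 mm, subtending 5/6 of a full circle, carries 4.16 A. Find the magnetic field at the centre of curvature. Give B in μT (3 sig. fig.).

The Biot–Savart field of a circular arc at its centre is B = μ₀Iφ/(4πR), with φ = 5.236 rad.
B = (4π×10⁻⁷ × 4.16 × 5.236) / (4π × 0.00554) = 3.93×10⁻⁴ T.

B ≈ 393 μT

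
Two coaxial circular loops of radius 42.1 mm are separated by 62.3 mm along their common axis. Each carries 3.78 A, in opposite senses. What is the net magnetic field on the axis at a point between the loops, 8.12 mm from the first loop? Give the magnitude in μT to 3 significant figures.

Each loop contributes B = μ₀IR²/[2(R²+z²)^(3/2)] on the axis, with z measured from that loop.
Loop 1 (z = 0.00812 m): B₁ = 5.34×10⁻⁵ T. Loop 2 (z = 0.05418 m): B₂ = 1.30×10⁻⁵ T.
The fields oppose: B = |B₁ − B₂| = 4.04×10⁻⁵ T.

B ≈ 40.4 μT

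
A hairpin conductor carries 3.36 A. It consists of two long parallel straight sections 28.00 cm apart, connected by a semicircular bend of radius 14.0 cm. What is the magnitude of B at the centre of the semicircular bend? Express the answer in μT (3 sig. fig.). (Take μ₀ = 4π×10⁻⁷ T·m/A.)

B ≈ 12.3 μT

The semicircular arc contributes B_arc = μ₀I·π/(4πR) = μ₀I/(4R) = 7.54×10⁻⁶ T.
Each semi-infinite lead is at perpendicular distance R = 0.14 m from the centre, with the perpendicular foot at its near end, so it contributes μ₀I/(4πR); both point the same way, together 4.80×10⁻⁶ T.
Arc and leads all point the same direction: B = 7.54×10⁻⁶ + 4.80×10⁻⁶ = 1.23×10⁻⁵ T.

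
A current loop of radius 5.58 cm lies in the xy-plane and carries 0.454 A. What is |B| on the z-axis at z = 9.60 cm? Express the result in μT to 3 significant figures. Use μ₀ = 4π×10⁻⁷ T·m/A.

B ≈ 0.649 μT

On the axis of a circular loop, B = μ₀IR² / [2(R²+z²)^(3/2)].
R² + z² = (0.0558)² + (0.096)² = 0.01233 m², and (R²+z²)^(3/2) = 1.37×10⁻³ m³.
B = (4π×10⁻⁷ × 0.454 × 0.003114) / (2 × 1.37×10⁻³) = 6.49×10⁻⁷ T.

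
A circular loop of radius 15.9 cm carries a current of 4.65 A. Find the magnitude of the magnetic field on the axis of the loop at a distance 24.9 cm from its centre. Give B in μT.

On the axis of a circular loop, B = μ₀IR² / [2(R²+z²)^(3/2)].
R² + z² = (0.159)² + (0.249)² = 0.08728 m², and (R²+z²)^(3/2) = 2.58×10⁻² m³.
B = (4π×10⁻⁷ × 4.65 × 0.02528) / (2 × 2.58×10⁻²) = 2.86×10⁻⁶ T.

B ≈ 2.86 μT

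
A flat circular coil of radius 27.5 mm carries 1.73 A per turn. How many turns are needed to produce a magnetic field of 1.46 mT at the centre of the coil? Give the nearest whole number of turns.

N = 37

For an N-turn coil, B = Nμ₀I/(2R). A single turn gives B₁ = 3.95×10⁻⁵ T with R = 0.0275 m.
N = B/B₁ = 1.46×10⁻³ / 3.95×10⁻⁵ = 36.94.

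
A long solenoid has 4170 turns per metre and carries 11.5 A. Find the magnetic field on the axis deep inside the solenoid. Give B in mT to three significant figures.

Inside a long solenoid, B = μ₀nI with n = 4170 turns/m.
B = 4π×10⁻⁷ × 4170 × 11.5 = 6.03×10⁻² T.

B ≈ 60.3 mT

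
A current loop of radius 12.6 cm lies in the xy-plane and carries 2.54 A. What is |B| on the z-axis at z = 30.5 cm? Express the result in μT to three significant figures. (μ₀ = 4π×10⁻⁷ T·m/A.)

B ≈ 0.705 μT

On the axis of a circular loop, B = μ₀IR² / [2(R²+z²)^(3/2)].
R² + z² = (0.126)² + (0.305)² = 0.1089 m², and (R²+z²)^(3/2) = 3.59×10⁻² m³.
B = (4π×10⁻⁷ × 2.54 × 0.01588) / (2 × 3.59×10⁻²) = 7.05×10⁻⁷ T.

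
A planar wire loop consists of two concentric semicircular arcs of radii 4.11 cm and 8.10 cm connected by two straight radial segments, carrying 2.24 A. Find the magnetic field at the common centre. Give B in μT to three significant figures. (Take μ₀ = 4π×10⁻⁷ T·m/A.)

B ≈ 8.43 μT

The radial connectors point toward the centre, so dl × r̂ = 0 and they contribute nothing.
Each semicircle gives μ₀I/(4R): inner arc 1.71×10⁻⁵ T, outer arc 8.69×10⁻⁶ T.
The two arcs carry current in opposite angular senses, so their fields oppose: B = |1.71×10⁻⁵ − 8.69×10⁻⁶| = 8.43×10⁻⁶ T.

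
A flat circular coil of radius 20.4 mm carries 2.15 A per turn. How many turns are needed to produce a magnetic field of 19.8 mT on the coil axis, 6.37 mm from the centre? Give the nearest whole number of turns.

For an N-turn coil, B = Nμ₀IR²/[2(R²+z²)^(3/2)]. A single turn gives B₁ = 5.76×10⁻⁵ T with R = 0.0204 m, z = 0.00637 m.
N = B/B₁ = 1.98×10⁻² / 5.76×10⁻⁵ = 343.78.

N = 344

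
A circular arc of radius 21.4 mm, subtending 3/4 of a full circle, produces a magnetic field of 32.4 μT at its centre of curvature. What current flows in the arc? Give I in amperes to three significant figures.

I ≈ 1.47 A

For a circular arc, B = μ₀Iφ/(4πR) with φ in radians; here φ = 4.712 rad.
So I = 4πRB/(μ₀φ) = 4π × 0.0214 × 3.24×10⁻⁵ / (4π×10⁻⁷ × 4.712) = 1.47 A.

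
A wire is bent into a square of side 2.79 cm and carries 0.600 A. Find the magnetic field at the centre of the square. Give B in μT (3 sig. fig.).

Each side is a finite straight segment at perpendicular distance d = a/(2 tan(π/4)) = 0.01395 m from the centre, with end-angles ±π/4.
One side contributes B₁ = (μ₀I/4πd)·2 sin(π/4) = 6.08×10⁻⁶ T.
All 4 sides add in the same direction: B = 4 × 6.08×10⁻⁶ = 2.43×10⁻⁵ T.

B ≈ 24.3 μT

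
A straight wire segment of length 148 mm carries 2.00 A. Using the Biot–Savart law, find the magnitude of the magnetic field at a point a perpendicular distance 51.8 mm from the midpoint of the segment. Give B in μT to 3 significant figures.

For a finite straight segment, B = (μ₀I/4πd)(sinθ₁ + sinθ₂), where θ₁, θ₂ are the angles from the perpendicular to each end.
The perpendicular from the point meets the wire at its midpoint, so each end is L/2 = 0.074 m away along the wire.
sinθ₁ = 0.074/√(0.074²+0.0518²) = 0.8192; sinθ₂ = 0.074/√(0.074²+0.0518²) = 0.8192.
B = (4π×10⁻⁷ × 2.00) / (4π × 0.0518) × (0.8192 + 0.8192) = 6.33×10⁻⁶ T.

B ≈ 6.33 μT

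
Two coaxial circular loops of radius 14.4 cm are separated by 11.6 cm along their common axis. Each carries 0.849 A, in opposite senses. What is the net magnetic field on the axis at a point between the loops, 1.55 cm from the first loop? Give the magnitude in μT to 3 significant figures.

B ≈ 1.60 μT

Each loop contributes B = μ₀IR²/[2(R²+z²)^(3/2)] on the axis, with z measured from that loop.
Loop 1 (z = 0.0155 m): B₁ = 3.64×10⁻⁶ T. Loop 2 (z = 0.1005 m): B₂ = 2.04×10⁻⁶ T.
The fields oppose: B = |B₁ − B₂| = 1.60×10⁻⁶ T.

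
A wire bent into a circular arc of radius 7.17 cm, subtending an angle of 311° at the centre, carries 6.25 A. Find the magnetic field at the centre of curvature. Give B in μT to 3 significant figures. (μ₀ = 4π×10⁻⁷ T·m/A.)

B ≈ 47.3 μT

The Biot–Savart field of a circular arc at its centre is B = μ₀Iφ/(4πR), with φ = 5.428 rad.
B = (4π×10⁻⁷ × 6.25 × 5.428) / (4π × 0.0717) = 4.73×10⁻⁵ T.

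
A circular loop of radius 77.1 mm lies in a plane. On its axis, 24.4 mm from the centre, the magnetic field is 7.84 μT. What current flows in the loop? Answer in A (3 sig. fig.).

On the axis of a loop, B = μ₀IR²/[2(R²+z²)^(3/2)], so I = 2B(R²+z²)^(3/2)/(μ₀R²).
R² + z² = 0.005944 + 0.0005954 = 0.00654 m²; raised to 3/2 gives 5.29×10⁻⁴ m³.
I = 2 × 7.84×10⁻⁶ × 5.29×10⁻⁴ / (1.26×10⁻⁶ × 0.005944) = 1.11 A.

I ≈ 1.11 A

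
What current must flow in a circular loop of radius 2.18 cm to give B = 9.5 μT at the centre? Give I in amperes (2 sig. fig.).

I ≈ 0.33 A

At the centre of a circular loop B = μ₀I/(2R), so I = 2RB/μ₀.
With R = 0.0218 m, I = 2 × 0.0218 × 9.50×10⁻⁶ / (4π×10⁻⁷) = 0.330 A.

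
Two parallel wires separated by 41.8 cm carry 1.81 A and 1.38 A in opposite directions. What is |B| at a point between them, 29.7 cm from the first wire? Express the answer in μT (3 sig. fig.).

B ≈ 3.50 μT

Each long wire gives B = μ₀I/(2πd). Distances are d₁ = 0.297 m and d₂ = 0.121 m.
B₁ = 1.22×10⁻⁶ T, B₂ = 2.28×10⁻⁶ T.
Between antiparallel currents both contributions point the same way, so they add. B = B₁ + B₂ = 1.22×10⁻⁶ + 2.28×10⁻⁶ = 3.50×10⁻⁶ T.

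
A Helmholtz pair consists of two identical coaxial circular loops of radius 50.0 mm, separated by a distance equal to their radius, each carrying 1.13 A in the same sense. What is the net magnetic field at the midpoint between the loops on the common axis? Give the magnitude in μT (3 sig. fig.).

Each loop contributes B = μ₀IR²/[2(R²+z²)^(3/2)] on the axis, with z measured from that loop.
Loop 1 (z = 0.025 m): B₁ = 1.02×10⁻⁵ T. Loop 2 (z = 0.025 m): B₂ = 1.02×10⁻⁵ T.
The fields add: B = B₁ + B₂ = 2.03×10⁻⁵ T.

B ≈ 20.3 μT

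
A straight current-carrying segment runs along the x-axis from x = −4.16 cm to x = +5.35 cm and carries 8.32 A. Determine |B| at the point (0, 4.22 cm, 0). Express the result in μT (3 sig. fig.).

B ≈ 29.3 μT

For a finite straight segment, B = (μ₀I/4πd)(sinθ₁ + sinθ₂), where θ₁, θ₂ are the angles from the perpendicular to each end.
The perpendicular distance is d = 0.0422 m; the end-offsets along the wire are a = 0.0416 m and b = 0.0535 m.
sinθ₁ = 0.0416/√(0.0416²+0.0422²) = 0.7020; sinθ₂ = 0.0535/√(0.0535²+0.0422²) = 0.7851.
B = (4π×10⁻⁷ × 8.32) / (4π × 0.0422) × (0.7020 + 0.7851) = 2.93×10⁻⁵ T.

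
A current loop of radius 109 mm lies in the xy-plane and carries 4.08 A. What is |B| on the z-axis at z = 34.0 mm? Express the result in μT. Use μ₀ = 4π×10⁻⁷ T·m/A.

B ≈ 20.5 μT

On the axis of a circular loop, B = μ₀IR² / [2(R²+z²)^(3/2)].
R² + z² = (0.109)² + (0.034)² = 0.01304 m², and (R²+z²)^(3/2) = 1.49×10⁻³ m³.
B = (4π×10⁻⁷ × 4.08 × 0.01188) / (2 × 1.49×10⁻³) = 2.05×10⁻⁵ T.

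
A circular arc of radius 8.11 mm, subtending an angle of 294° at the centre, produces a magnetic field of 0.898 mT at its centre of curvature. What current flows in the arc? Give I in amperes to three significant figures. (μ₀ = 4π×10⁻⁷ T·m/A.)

For a circular arc, B = μ₀Iφ/(4πR) with φ in radians; here φ = 5.131 rad.
So I = 4πRB/(μ₀φ) = 4π × 0.00811 × 8.98×10⁻⁴ / (4π×10⁻⁷ × 5.131) = 14.2 A.

I ≈ 14.2 A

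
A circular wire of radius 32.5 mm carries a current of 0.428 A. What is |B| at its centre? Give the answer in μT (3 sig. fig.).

B ≈ 8.27 μT

At the centre of a circular loop the Biot–Savart law gives B = μ₀I/(2R).
B = (4π×10⁻⁷ × 0.428) / (2 × 0.0325) = 8.27×10⁻⁶ T.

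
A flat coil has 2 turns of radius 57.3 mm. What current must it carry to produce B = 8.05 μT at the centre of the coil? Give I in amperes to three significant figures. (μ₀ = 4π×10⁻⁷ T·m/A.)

I ≈ 0.367 A

For an N-turn coil, B = Nμ₀I/(2R) with R = 0.0573 m, so I = 2RB/(Nμ₀) = 2 × 0.0573 × 8.05×10⁻⁶ / (2 × 4π×10⁻⁷) = 0.367 A.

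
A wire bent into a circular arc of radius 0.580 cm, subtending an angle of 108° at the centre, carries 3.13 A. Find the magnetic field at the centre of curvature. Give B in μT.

B ≈ 102 μT

The Biot–Savart field of a circular arc at its centre is B = μ₀Iφ/(4πR), with φ = 1.885 rad.
B = (4π×10⁻⁷ × 3.13 × 1.885) / (4π × 0.0058) = 1.02×10⁻⁴ T.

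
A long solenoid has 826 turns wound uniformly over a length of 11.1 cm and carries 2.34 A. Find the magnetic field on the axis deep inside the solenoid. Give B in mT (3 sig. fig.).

Inside a long solenoid, B = μ₀nI with n = 7441 turns/m.
B = 4π×10⁻⁷ × 7441 × 2.34 = 2.19×10⁻² T.

B ≈ 21.9 mT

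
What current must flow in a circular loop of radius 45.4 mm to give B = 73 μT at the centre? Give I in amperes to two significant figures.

At the centre of a circular loop B = μ₀I/(2R), so I = 2RB/μ₀.
With R = 0.0454 m, I = 2 × 0.0454 × 7.30×10⁻⁵ / (4π×10⁻⁷) = 5.27 A.

I ≈ 5.3 A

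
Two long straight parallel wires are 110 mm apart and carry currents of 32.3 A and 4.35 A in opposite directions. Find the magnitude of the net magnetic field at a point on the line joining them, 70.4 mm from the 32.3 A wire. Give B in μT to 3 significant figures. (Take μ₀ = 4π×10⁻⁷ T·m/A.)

B ≈ 114 μT

Each long wire gives B = μ₀I/(2πd). Distances are d₁ = 0.0704 m and d₂ = 0.0396 m.
B₁ = 9.18×10⁻⁵ T, B₂ = 2.20×10⁻⁵ T.
Between antiparallel currents both contributions point the same way, so they add. B = B₁ + B₂ = 9.18×10⁻⁵ + 2.20×10⁻⁵ = 1.14×10⁻⁴ T.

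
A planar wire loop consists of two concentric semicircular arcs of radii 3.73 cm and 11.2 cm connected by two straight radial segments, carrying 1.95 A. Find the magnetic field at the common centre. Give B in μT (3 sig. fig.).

B ≈ 11.0 μT

The radial connectors point toward the centre, so dl × r̂ = 0 and they contribute nothing.
Each semicircle gives μ₀I/(4R): inner arc 1.64×10⁻⁵ T, outer arc 5.47×10⁻⁶ T.
The two arcs carry current in opposite angular senses, so their fields oppose: B = |1.64×10⁻⁵ − 5.47×10⁻⁶| = 1.10×10⁻⁵ T.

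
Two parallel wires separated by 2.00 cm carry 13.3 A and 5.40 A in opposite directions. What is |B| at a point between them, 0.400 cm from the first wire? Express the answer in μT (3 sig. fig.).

B ≈ 732 μT

Each long wire gives B = μ₀I/(2πd). Distances are d₁ = 0.004 m and d₂ = 0.016 m.
B₁ = 6.65×10⁻⁴ T, B₂ = 6.75×10⁻⁵ T.
Between antiparallel currents both contributions point the same way, so they add. B = B₁ + B₂ = 6.65×10⁻⁴ + 6.75×10⁻⁵ = 7.32×10⁻⁴ T.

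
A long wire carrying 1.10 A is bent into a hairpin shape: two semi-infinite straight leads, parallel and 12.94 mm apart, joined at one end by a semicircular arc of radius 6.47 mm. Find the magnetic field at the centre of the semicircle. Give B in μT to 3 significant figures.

The semicircular arc contributes B_arc = μ₀I·π/(4πR) = μ₀I/(4R) = 5.34×10⁻⁵ T.
Each semi-infinite lead is at perpendicular distance R = 0.00647 m from the centre, with the perpendicular foot at its near end, so it contributes μ₀I/(4πR); both point the same way, together 3.40×10⁻⁵ T.
Arc and leads all point the same direction: B = 5.34×10⁻⁵ + 3.40×10⁻⁵ = 8.74×10⁻⁵ T.

B ≈ 87.4 μT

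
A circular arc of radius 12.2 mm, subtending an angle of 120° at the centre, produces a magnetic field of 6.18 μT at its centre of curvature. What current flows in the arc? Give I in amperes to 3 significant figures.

I ≈ 0.360 A

For a circular arc, B = μ₀Iφ/(4πR) with φ in radians; here φ = 2.094 rad.
So I = 4πRB/(μ₀φ) = 4π × 0.0122 × 6.18×10⁻⁶ / (4π×10⁻⁷ × 2.094) = 0.360 A.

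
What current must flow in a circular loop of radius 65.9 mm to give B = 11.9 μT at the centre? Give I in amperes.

At the centre of a circular loop B = μ₀I/(2R), so I = 2RB/μ₀.
With R = 0.0659 m, I = 2 × 0.0659 × 1.19×10⁻⁵ / (4π×10⁻⁷) = 1.25 A.

I ≈ 1.25 A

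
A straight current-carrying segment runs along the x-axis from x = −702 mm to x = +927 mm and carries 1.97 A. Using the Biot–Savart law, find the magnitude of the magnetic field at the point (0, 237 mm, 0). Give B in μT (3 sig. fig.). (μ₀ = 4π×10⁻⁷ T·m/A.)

B ≈ 1.59 μT

For a finite straight segment, B = (μ₀I/4πd)(sinθ₁ + sinθ₂), where θ₁, θ₂ are the angles from the perpendicular to each end.
The perpendicular distance is d = 0.237 m; the end-offsets along the wire are a = 0.702 m and b = 0.927 m.
sinθ₁ = 0.702/√(0.702²+0.237²) = 0.9475; sinθ₂ = 0.927/√(0.927²+0.237²) = 0.9688.
B = (4π×10⁻⁷ × 1.97) / (4π × 0.237) × (0.9475 + 0.9688) = 1.59×10⁻⁶ T.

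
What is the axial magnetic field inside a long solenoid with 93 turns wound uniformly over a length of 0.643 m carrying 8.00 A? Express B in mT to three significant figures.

B ≈ 1.45 mT

Inside a long solenoid, B = μ₀nI with n = 144.6 turns/m.
B = 4π×10⁻⁷ × 144.6 × 8.00 = 1.45×10⁻³ T.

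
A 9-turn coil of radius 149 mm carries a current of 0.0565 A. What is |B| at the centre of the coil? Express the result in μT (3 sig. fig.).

For an N-turn flat coil, B = Nμ₀I/(2R) with R = 0.149 m.
B = 9 × 2.38×10⁻⁷ T = 2.14×10⁻⁶ T.

B ≈ 2.14 μT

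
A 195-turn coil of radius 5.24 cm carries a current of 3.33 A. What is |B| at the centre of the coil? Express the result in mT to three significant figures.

For an N-turn flat coil, B = Nμ₀I/(2R) with R = 0.0524 m.
B = 195 × 3.99×10⁻⁵ T = 7.79×10⁻³ T.

B ≈ 7.79 mT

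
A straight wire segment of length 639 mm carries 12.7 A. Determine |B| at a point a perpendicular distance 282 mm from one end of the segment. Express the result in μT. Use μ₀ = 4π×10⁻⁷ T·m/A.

B ≈ 4.12 μT

For a finite straight segment, B = (μ₀I/4πd)(sinθ₁ + sinθ₂), where θ₁, θ₂ are the angles from the perpendicular to each end.
The perpendicular foot is at one end, so the two end-offsets along the wire are 0 and L = 0.639 m.
sinθ₁ = 0/√(0²+0.282²) = 0.0000; sinθ₂ = 0.639/√(0.639²+0.282²) = 0.9149.
B = (4π×10⁻⁷ × 12.7) / (4π × 0.282) × (0.0000 + 0.9149) = 4.12×10⁻⁶ T.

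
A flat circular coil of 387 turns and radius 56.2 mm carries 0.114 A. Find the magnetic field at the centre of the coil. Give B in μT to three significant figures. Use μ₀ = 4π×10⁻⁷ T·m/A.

For an N-turn flat coil, B = Nμ₀I/(2R) with R = 0.0562 m.
B = 387 × 1.27×10⁻⁶ T = 4.93×10⁻⁴ T.

B ≈ 493 μT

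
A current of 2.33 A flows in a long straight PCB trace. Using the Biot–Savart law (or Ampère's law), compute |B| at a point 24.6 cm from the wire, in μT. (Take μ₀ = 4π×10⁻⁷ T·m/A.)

B ≈ 1.89 μT

For an infinitely long straight wire, B = μ₀I/(2πd).
B = (4π×10⁻⁷ × 2.33) / (2π × 0.246) = 1.89×10⁻⁶ T.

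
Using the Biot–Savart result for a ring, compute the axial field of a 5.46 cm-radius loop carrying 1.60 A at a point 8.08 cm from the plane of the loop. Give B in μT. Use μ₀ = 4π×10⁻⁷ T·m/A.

B ≈ 3.23 μT

On the axis of a circular loop, B = μ₀IR² / [2(R²+z²)^(3/2)].
R² + z² = (0.0546)² + (0.0808)² = 0.00951 m², and (R²+z²)^(3/2) = 9.27×10⁻⁴ m³.
B = (4π×10⁻⁷ × 1.60 × 0.002981) / (2 × 9.27×10⁻⁴) = 3.23×10⁻⁶ T.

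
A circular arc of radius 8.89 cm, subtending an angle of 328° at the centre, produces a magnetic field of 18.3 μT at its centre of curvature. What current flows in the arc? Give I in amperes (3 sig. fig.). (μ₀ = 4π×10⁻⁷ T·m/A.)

I ≈ 2.84 A

For a circular arc, B = μ₀Iφ/(4πR) with φ in radians; here φ = 5.725 rad.
So I = 4πRB/(μ₀φ) = 4π × 0.0889 × 1.83×10⁻⁵ / (4π×10⁻⁷ × 5.725) = 2.84 A.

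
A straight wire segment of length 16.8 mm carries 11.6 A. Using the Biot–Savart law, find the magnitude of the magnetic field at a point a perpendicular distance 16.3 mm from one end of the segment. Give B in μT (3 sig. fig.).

B ≈ 51.1 μT

For a finite straight segment, B = (μ₀I/4πd)(sinθ₁ + sinθ₂), where θ₁, θ₂ are the angles from the perpendicular to each end.
The perpendicular foot is at one end, so the two end-offsets along the wire are 0 and L = 0.0168 m.
sinθ₁ = 0/√(0²+0.0163²) = 0.0000; sinθ₂ = 0.0168/√(0.0168²+0.0163²) = 0.7177.
B = (4π×10⁻⁷ × 11.6) / (4π × 0.0163) × (0.0000 + 0.7177) = 5.11×10⁻⁵ T.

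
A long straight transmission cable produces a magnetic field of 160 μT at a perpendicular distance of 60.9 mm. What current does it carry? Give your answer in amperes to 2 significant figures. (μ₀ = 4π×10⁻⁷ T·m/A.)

I ≈ 49 A

For a long straight wire B = μ₀I/(2πd), so I = 2πdB/μ₀.
I = 2π × 0.0609 × 1.60×10⁻⁴ / (4π×10⁻⁷) = 48.7 A.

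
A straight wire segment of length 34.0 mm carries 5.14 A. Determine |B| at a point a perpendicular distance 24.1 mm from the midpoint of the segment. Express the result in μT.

B ≈ 24.6 μT

For a finite straight segment, B = (μ₀I/4πd)(sinθ₁ + sinθ₂), where θ₁, θ₂ are the angles from the perpendicular to each end.
The perpendicular from the point meets the wire at its midpoint, so each end is L/2 = 0.017 m away along the wire.
sinθ₁ = 0.017/√(0.017²+0.0241²) = 0.5764; sinθ₂ = 0.017/√(0.017²+0.0241²) = 0.5764.
B = (4π×10⁻⁷ × 5.14) / (4π × 0.0241) × (0.5764 + 0.5764) = 2.46×10⁻⁵ T.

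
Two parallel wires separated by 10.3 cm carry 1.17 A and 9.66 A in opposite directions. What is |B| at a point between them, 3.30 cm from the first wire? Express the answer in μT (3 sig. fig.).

B ≈ 34.7 μT

Each long wire gives B = μ₀I/(2πd). Distances are d₁ = 0.033 m and d₂ = 0.07 m.
B₁ = 7.09×10⁻⁶ T, B₂ = 2.76×10⁻⁵ T.
Between antiparallel currents both contributions point the same way, so they add. B = B₁ + B₂ = 7.09×10⁻⁶ + 2.76×10⁻⁵ = 3.47×10⁻⁵ T.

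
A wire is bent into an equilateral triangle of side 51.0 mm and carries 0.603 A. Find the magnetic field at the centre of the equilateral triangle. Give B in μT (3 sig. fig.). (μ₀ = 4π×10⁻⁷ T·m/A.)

B ≈ 21.3 μT

Each side is a finite straight segment at perpendicular distance d = a/(2 tan(π/3)) = 0.01472 m from the centre, with end-angles ±π/3.
One side contributes B₁ = (μ₀I/4πd)·2 sin(π/3) = 7.09×10⁻⁶ T.
All 3 sides add in the same direction: B = 3 × 7.09×10⁻⁶ = 2.13×10⁻⁵ T.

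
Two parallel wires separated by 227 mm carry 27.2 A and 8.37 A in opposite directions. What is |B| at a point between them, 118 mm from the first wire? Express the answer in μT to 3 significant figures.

B ≈ 61.5 μT

Each long wire gives B = μ₀I/(2πd). Distances are d₁ = 0.118 m and d₂ = 0.109 m.
B₁ = 4.61×10⁻⁵ T, B₂ = 1.54×10⁻⁵ T.
Between antiparallel currents both contributions point the same way, so they add. B = B₁ + B₂ = 4.61×10⁻⁵ + 1.54×10⁻⁵ = 6.15×10⁻⁵ T.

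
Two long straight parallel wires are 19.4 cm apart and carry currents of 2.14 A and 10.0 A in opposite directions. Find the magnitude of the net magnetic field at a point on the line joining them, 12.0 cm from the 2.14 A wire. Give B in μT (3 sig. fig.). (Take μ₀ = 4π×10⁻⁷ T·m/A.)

Each long wire gives B = μ₀I/(2πd). Distances are d₁ = 0.12 m and d₂ = 0.074 m.
B₁ = 3.57×10⁻⁶ T, B₂ = 2.70×10⁻⁵ T.
Between antiparallel currents both contributions point the same way, so they add. B = B₁ + B₂ = 3.57×10⁻⁶ + 2.70×10⁻⁵ = 3.06×10⁻⁵ T.

B ≈ 30.6 μT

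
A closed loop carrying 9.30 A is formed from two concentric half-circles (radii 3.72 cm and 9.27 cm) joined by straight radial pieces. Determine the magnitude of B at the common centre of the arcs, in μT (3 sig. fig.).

B ≈ 47.0 μT

The radial connectors point toward the centre, so dl × r̂ = 0 and they contribute nothing.
Each semicircle gives μ₀I/(4R): inner arc 7.85×10⁻⁵ T, outer arc 3.15×10⁻⁵ T.
The two arcs carry current in opposite angular senses, so their fields oppose: B = |7.85×10⁻⁵ − 3.15×10⁻⁵| = 4.70×10⁻⁵ T.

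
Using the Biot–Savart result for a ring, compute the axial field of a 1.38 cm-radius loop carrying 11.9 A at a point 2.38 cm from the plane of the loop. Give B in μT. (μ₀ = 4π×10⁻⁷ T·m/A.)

B ≈ 68.4 μT

On the axis of a circular loop, B = μ₀IR² / [2(R²+z²)^(3/2)].
R² + z² = (0.0138)² + (0.0238)² = 0.0007569 m², and (R²+z²)^(3/2) = 2.08×10⁻⁵ m³.
B = (4π×10⁻⁷ × 11.9 × 0.0001904) / (2 × 2.08×10⁻⁵) = 6.84×10⁻⁵ T.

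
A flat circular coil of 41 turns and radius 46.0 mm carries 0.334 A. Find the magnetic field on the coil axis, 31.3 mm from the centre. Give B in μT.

B ≈ 106 μT

For an N-turn flat coil, B = Nμ₀IR²/[2(R²+z²)^(3/2)] with R = 0.046 m, z = 0.0313 m.
B = 41 × 2.58×10⁻⁶ T = 1.06×10⁻⁴ T.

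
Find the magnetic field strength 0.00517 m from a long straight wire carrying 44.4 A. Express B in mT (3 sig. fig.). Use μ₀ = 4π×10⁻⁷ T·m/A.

B ≈ 1.72 mT

For an infinitely long straight wire, B = μ₀I/(2πd).
B = (4π×10⁻⁷ × 44.4) / (2π × 0.00517) = 1.72×10⁻³ T.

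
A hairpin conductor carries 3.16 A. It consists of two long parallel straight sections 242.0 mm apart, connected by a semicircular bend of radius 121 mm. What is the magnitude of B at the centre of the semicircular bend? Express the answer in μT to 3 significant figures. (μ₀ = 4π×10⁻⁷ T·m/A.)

B ≈ 13.4 μT

The semicircular arc contributes B_arc = μ₀I·π/(4πR) = μ₀I/(4R) = 8.20×10⁻⁶ T.
Each semi-infinite lead is at perpendicular distance R = 0.121 m from the centre, with the perpendicular foot at its near end, so it contributes μ₀I/(4πR); both point the same way, together 5.22×10⁻⁶ T.
Arc and leads all point the same direction: B = 8.20×10⁻⁶ + 5.22×10⁻⁶ = 1.34×10⁻⁵ T.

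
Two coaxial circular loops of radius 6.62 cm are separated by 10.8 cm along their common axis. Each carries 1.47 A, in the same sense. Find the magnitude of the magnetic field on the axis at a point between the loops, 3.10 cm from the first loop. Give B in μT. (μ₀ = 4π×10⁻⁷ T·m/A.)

B ≈ 14.2 μT

Each loop contributes B = μ₀IR²/[2(R²+z²)^(3/2)] on the axis, with z measured from that loop.
Loop 1 (z = 0.031 m): B₁ = 1.04×10⁻⁵ T. Loop 2 (z = 0.077 m): B₂ = 3.87×10⁻⁶ T.
The fields add: B = B₁ + B₂ = 1.42×10⁻⁵ T.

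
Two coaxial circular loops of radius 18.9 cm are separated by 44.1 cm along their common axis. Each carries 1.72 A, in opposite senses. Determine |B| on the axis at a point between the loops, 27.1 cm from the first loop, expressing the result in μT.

B ≈ 1.28 μT

Each loop contributes B = μ₀IR²/[2(R²+z²)^(3/2)] on the axis, with z measured from that loop.
Loop 1 (z = 0.271 m): B₁ = 1.07×10⁻⁶ T. Loop 2 (z = 0.17 m): B₂ = 2.35×10⁻⁶ T.
The fields oppose: B = |B₁ − B₂| = 1.28×10⁻⁶ T.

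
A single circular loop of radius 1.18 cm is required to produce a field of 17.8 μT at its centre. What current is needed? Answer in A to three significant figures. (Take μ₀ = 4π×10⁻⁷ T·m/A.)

I ≈ 0.334 A

At the centre of a circular loop B = μ₀I/(2R), so I = 2RB/μ₀.
With R = 0.0118 m, I = 2 × 0.0118 × 1.78×10⁻⁵ / (4π×10⁻⁷) = 0.334 A.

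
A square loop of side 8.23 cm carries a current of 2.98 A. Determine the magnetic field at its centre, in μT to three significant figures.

Each side is a finite straight segment at perpendicular distance d = a/(2 tan(π/4)) = 0.04115 m from the centre, with end-angles ±π/4.
One side contributes B₁ = (μ₀I/4πd)·2 sin(π/4) = 1.02×10⁻⁵ T.
All 4 sides add in the same direction: B = 4 × 1.02×10⁻⁵ = 4.10×10⁻⁵ T.

B ≈ 41.0 μT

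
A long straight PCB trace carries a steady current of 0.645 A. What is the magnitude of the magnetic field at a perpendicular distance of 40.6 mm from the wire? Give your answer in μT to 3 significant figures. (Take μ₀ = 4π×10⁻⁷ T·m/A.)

For an infinitely long straight wire, B = μ₀I/(2πd).
B = (4π×10⁻⁷ × 0.645) / (2π × 0.0406) = 3.18×10⁻⁶ T.

B ≈ 3.18 μT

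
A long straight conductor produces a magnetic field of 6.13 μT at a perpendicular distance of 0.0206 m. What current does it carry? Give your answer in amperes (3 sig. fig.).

I ≈ 0.631 A

For a long straight wire B = μ₀I/(2πd), so I = 2πdB/μ₀.
I = 2π × 0.0206 × 6.13×10⁻⁶ / (4π×10⁻⁷) = 0.631 A.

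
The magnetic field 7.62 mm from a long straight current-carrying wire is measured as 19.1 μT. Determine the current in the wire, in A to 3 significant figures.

For a long straight wire B = μ₀I/(2πd), so I = 2πdB/μ₀.
I = 2π × 0.00762 × 1.91×10⁻⁵ / (4π×10⁻⁷) = 0.728 A.

I ≈ 0.728 A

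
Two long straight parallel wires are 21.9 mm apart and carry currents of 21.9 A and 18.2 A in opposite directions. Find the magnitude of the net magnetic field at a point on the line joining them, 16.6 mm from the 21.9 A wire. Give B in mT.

Each long wire gives B = μ₀I/(2πd). Distances are d₁ = 0.0166 m and d₂ = 0.0053 m.
B₁ = 2.64×10⁻⁴ T, B₂ = 6.87×10⁻⁴ T.
Between antiparallel currents both contributions point the same way, so they add. B = B₁ + B₂ = 2.64×10⁻⁴ + 6.87×10⁻⁴ = 9.51×10⁻⁴ T.

B ≈ 0.951 mT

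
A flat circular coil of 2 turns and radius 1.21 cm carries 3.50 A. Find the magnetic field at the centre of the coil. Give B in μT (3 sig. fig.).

B ≈ 363 μT

For an N-turn flat coil, B = Nμ₀I/(2R) with R = 0.0121 m.
B = 2 × 1.82×10⁻⁴ T = 3.63×10⁻⁴ T.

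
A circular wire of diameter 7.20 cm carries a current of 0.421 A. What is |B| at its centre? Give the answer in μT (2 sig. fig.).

B ≈ 7.3 μT

At the centre of a circular loop the Biot–Savart law gives B = μ₀I/(2R) (so R = 0.036 m).
B = (4π×10⁻⁷ × 0.421) / (2 × 0.036) = 7.35×10⁻⁶ T.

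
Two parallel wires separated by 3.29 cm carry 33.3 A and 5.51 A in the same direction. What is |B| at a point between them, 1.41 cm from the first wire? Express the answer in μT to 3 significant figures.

Each long wire gives B = μ₀I/(2πd). Distances are d₁ = 0.0141 m and d₂ = 0.0188 m.
B₁ = 4.72×10⁻⁴ T, B₂ = 5.86×10⁻⁵ T.
Between parallel currents the two contributions point in opposite directions, so they subtract. B = |B₁ − B₂| = |4.72×10⁻⁴ − 5.86×10⁻⁵| = 4.14×10⁻⁴ T.

B ≈ 414 μT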